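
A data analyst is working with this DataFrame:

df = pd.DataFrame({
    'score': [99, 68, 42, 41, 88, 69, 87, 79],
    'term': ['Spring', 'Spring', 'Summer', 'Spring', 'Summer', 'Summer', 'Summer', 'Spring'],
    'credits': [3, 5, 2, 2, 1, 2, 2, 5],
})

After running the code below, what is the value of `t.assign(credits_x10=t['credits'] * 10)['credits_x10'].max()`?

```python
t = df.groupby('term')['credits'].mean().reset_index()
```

group by term, mean of credits:
term
Spring    3.75
Summer    1.75
Name: credits, dtype: float64
reset_index():
     term  credits
0  Spring     3.75
1  Summer     1.75
add column credits_x10 = t['credits'] * 10:
     term  credits  credits_x10
0  Spring     3.75         37.5
1  Summer     1.75         17.5
The max of column 'credits_x10' is 37.5.

37.5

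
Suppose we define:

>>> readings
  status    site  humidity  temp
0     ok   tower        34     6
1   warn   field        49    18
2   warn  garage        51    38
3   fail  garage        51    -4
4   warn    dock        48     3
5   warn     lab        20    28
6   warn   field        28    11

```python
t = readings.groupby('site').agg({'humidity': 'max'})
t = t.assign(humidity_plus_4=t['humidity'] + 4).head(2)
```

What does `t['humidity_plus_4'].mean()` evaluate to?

group by site, max of humidity:
        humidity
site            
dock          48
field         49
garage        51
lab           20
tower         34
add column humidity_plus_4 = t['humidity'] + 4:
        humidity  humidity_plus_4
site                             
dock          48               52
field         49               53
garage        51               55
lab           20               24
tower         34               38
take first 2 rows:
       humidity  humidity_plus_4
site                            
dock         48               52
field        49               53
Taking the mean of column 'humidity_plus_4' gives 52.5.

52.5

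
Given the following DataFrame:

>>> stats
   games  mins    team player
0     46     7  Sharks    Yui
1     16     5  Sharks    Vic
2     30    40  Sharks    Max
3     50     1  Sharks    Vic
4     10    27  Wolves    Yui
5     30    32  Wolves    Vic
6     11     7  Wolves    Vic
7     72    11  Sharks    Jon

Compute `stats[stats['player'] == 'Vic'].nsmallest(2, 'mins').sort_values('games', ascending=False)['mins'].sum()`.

6

filter rows where player == 'Vic':
   games  mins    team player
1     16     5  Sharks    Vic
3     50     1  Sharks    Vic
5     30    32  Wolves    Vic
6     11     7  Wolves    Vic
take 2 rows with smallest mins:
   games  mins    team player
3     50     1  Sharks    Vic
1     16     5  Sharks    Vic
sort by games descending:
   games  mins    team player
3     50     1  Sharks    Vic
1     16     5  Sharks    Vic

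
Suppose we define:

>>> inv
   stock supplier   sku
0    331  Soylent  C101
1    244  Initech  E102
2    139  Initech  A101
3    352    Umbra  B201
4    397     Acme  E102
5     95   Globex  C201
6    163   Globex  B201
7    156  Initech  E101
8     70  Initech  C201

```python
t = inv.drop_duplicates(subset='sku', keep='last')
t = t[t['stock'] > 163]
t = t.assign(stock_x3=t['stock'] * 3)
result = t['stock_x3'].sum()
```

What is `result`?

2184

drop duplicate sku (keep=last):
   stock supplier   sku
0    331  Soylent  C101
2    139  Initech  A101
4    397     Acme  E102
6    163   Globex  B201
7    156  Initech  E101
8     70  Initech  C201
filter rows where stock > 163:
   stock supplier   sku
0    331  Soylent  C101
4    397     Acme  E102
add column stock_x3 = t['stock'] * 3:
   stock supplier   sku  stock_x3
0    331  Soylent  C101       993
4    397     Acme  E102      1191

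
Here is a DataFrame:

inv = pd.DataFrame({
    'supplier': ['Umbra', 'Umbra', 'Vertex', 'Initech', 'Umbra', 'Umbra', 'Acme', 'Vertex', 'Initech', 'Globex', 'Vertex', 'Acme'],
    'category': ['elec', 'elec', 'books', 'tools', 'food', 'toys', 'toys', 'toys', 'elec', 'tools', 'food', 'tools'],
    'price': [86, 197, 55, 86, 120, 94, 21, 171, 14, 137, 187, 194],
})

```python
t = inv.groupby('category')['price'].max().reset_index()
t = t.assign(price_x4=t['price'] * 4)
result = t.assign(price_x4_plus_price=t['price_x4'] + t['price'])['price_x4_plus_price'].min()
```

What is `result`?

275

group by category, max of price:
category
books     55
elec     197
food     187
tools    194
toys     171
Name: price, dtype: int64
reset_index():
  category  price
0    books     55
1     elec    197
2     food    187
3    tools    194
4     toys    171
add column price_x4 = t['price'] * 4:
  category  price  price_x4
0    books     55       220
1     elec    197       788
2     food    187       748
3    tools    194       776
4     toys    171       684
add column price_x4_plus_price = t['price_x4'] + t['price']:
  category  price  price_x4  price_x4_plus_price
0    books     55       220                  275
1     elec    197       788                  985
2     food    187       748                  935
3    tools    194       776                  970
4     toys    171       684                  855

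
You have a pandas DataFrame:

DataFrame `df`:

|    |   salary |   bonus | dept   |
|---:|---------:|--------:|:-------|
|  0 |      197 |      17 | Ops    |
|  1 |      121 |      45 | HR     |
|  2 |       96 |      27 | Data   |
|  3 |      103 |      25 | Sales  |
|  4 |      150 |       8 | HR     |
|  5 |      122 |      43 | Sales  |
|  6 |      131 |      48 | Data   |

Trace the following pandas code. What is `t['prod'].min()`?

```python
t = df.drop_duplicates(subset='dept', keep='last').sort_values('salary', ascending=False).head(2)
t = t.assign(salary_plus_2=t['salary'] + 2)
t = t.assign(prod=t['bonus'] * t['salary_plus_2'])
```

1216

drop duplicate dept (keep=last):
   salary  bonus   dept
0     197     17    Ops
4     150      8     HR
5     122     43  Sales
6     131     48   Data
sort by salary descending:
   salary  bonus   dept
0     197     17    Ops
4     150      8     HR
6     131     48   Data
5     122     43  Sales
take first 2 rows:
   salary  bonus dept
0     197     17  Ops
4     150      8   HR
add column salary_plus_2 = t['salary'] + 2:
   salary  bonus dept  salary_plus_2
0     197     17  Ops            199
4     150      8   HR            152
add column prod = t['bonus'] * t['salary_plus_2']:
   salary  bonus dept  salary_plus_2  prod
0     197     17  Ops            199  3383
4     150      8   HR            152  1216
The min of column 'prod' is 1216.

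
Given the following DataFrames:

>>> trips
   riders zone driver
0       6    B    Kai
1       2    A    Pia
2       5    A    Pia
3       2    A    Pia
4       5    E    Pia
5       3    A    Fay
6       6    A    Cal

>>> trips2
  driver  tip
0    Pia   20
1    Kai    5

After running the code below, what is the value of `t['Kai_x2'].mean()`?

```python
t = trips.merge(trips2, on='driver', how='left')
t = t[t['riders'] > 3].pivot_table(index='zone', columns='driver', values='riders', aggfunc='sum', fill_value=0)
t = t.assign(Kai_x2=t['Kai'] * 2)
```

merge on 'driver' (how='left') → 7 rows:
   riders zone driver   tip
0       6    B    Kai   5.0
1       2    A    Pia  20.0
2       5    A    Pia  20.0
3       2    A    Pia  20.0
4       5    E    Pia  20.0
5       3    A    Fay   NaN
6       6    A    Cal   NaN
filter rows where riders > 3:
   riders zone driver   tip
0       6    B    Kai   5.0
2       5    A    Pia  20.0
4       5    E    Pia  20.0
6       6    A    Cal   NaN
pivot: rows=zone, cols=driver, sum(riders):
driver  Cal  Kai  Pia
zone                 
A         6    0    5
B         0    6    0
E         0    0    5
add column Kai_x2 = t['Kai'] * 2:
driver  Cal  Kai  Pia  Kai_x2
zone                         
A         6    0    5       0
B         0    6    0      12
E         0    0    5       0
Then the mean of column 'Kai_x2': 4.0

4.0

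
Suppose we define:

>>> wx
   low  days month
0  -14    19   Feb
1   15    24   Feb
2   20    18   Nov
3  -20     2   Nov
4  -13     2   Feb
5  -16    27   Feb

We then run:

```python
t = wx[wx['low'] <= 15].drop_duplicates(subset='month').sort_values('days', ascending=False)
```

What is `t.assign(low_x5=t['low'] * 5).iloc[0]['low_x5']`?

-70

filter rows where low <= 15:
   low  days month
0  -14    19   Feb
1   15    24   Feb
3  -20     2   Nov
4  -13     2   Feb
5  -16    27   Feb
drop duplicate month (keep=first):
   low  days month
0  -14    19   Feb
3  -20     2   Nov
sort by days descending:
   low  days month
0  -14    19   Feb
3  -20     2   Nov
add column low_x5 = t['low'] * 5:
   low  days month  low_x5
0  -14    19   Feb     -70
3  -20     2   Nov    -100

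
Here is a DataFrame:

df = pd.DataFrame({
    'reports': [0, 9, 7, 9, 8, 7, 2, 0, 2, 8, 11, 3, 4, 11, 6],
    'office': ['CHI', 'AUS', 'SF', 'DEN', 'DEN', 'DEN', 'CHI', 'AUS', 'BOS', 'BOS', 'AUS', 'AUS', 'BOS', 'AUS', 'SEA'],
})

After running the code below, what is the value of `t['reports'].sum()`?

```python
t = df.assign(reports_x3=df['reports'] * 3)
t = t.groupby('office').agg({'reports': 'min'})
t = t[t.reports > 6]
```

14

add column reports_x3 = df['reports'] * 3:
    reports office  reports_x3
0         0    CHI           0
1         9    AUS          27
2         7     SF          21
3         9    DEN          27
4         8    DEN          24
5         7    DEN          21
6         2    CHI           6
7         0    AUS           0
8         2    BOS           6
9         8    BOS          24
10       11    AUS          33
11        3    AUS           9
12        4    BOS          12
13       11    AUS          33
14        6    SEA          18
group by office, min of reports:
        reports
office         
AUS           0
BOS           2
CHI           0
DEN           7
SEA           6
SF            7
filter rows where reports > 6:
        reports
office         
DEN           7
SF            7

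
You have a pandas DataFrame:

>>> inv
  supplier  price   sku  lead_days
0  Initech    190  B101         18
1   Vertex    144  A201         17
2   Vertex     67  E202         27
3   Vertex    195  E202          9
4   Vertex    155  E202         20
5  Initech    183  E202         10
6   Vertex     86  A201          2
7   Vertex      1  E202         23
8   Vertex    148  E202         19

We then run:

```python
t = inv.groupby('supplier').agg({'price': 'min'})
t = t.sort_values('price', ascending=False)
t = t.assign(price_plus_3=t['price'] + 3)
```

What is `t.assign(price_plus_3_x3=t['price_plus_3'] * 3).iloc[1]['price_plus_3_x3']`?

12

group by supplier, min of price:
          price
supplier       
Initech     183
Vertex        1
sort by price descending:
          price
supplier       
Initech     183
Vertex        1
add column price_plus_3 = t['price'] + 3:
          price  price_plus_3
supplier                     
Initech     183           186
Vertex        1             4
add column price_plus_3_x3 = t['price_plus_3'] * 3:
          price  price_plus_3  price_plus_3_x3
supplier                                      
Initech     183           186              558
Vertex        1             4               12
Reading off the value at position 1, column 'price_plus_3_x3', we get 12.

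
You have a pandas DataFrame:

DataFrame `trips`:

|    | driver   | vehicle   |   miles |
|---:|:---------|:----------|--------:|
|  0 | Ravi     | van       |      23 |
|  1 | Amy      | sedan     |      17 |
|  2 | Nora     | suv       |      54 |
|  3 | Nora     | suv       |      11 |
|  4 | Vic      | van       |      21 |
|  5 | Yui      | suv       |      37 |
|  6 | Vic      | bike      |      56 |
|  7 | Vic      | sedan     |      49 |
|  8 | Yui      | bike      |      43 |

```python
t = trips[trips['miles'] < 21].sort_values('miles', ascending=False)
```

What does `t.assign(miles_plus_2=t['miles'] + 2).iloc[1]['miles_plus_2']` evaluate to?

13

filter rows where miles < 21:
  driver vehicle  miles
1    Amy   sedan     17
3   Nora     suv     11
sort by miles descending:
  driver vehicle  miles
1    Amy   sedan     17
3   Nora     suv     11
add column miles_plus_2 = t['miles'] + 2:
  driver vehicle  miles  miles_plus_2
1    Amy   sedan     17            19
3   Nora     suv     11            13
Then the value at position 1, column 'miles_plus_2': 13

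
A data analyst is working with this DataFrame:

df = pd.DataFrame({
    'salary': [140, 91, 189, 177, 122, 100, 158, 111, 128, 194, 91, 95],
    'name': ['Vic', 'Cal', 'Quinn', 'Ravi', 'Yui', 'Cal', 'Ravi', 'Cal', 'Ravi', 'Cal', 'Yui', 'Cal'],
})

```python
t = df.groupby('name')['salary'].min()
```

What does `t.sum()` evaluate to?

639

group by name, min of salary:
name
Cal       91
Quinn    189
Ravi     128
Vic      140
Yui       91
Name: salary, dtype: int64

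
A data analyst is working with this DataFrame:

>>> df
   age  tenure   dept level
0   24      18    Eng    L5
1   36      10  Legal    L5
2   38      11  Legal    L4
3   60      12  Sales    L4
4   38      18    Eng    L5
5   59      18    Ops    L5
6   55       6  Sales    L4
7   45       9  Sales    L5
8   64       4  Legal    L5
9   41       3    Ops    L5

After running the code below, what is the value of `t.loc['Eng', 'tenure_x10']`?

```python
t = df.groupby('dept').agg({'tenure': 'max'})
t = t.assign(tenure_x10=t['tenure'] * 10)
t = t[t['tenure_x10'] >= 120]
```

group by dept, max of tenure:
       tenure
dept         
Eng        18
Legal      11
Ops        18
Sales      12
add column tenure_x10 = t['tenure'] * 10:
       tenure  tenure_x10
dept                     
Eng        18         180
Legal      11         110
Ops        18         180
Sales      12         120
filter rows where tenure_x10 >= 120:
       tenure  tenure_x10
dept                     
Eng        18         180
Ops        18         180
Sales      12         120
So loc['Eng', 'tenure_x10'] = 180.

180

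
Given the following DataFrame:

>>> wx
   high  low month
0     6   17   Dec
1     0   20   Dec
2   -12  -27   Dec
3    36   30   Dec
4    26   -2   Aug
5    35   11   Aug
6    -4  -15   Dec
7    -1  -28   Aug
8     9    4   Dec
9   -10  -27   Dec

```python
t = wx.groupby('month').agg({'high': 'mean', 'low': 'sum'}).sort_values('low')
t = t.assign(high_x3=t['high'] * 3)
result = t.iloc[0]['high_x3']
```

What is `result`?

group by month: mean(high), sum(low):
            high  low
month                
Aug    20.000000  -19
Dec     3.571429    2
sort by low:
            high  low
month                
Aug    20.000000  -19
Dec     3.571429    2
add column high_x3 = t['high'] * 3:
            high  low    high_x3
month                           
Aug    20.000000  -19  60.000000
Dec     3.571429    2  10.714286
Finally, value at position 0, column 'high_x3' = 60.0.

60.0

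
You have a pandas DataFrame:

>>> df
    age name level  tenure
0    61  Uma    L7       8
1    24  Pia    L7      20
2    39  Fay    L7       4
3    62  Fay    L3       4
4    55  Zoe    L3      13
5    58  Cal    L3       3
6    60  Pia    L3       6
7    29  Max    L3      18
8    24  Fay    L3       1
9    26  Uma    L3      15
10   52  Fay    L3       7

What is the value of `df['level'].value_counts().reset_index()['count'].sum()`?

value_counts of level:
level
L3    8
L7    3
Name: count, dtype: int64
reset_index():
  level  count
0    L3      8
1    L7      3
Finally, sum of column 'count' = 11.

11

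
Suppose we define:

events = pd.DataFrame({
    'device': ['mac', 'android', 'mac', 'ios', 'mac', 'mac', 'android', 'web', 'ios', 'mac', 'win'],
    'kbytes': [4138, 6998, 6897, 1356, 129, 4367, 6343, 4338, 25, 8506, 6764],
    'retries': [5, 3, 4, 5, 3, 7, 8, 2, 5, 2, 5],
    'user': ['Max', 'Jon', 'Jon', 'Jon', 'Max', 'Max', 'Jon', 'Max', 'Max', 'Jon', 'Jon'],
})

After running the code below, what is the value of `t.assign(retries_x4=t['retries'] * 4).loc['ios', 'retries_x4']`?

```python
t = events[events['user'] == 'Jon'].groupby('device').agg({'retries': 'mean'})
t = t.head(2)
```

20.0

filter rows where user == 'Jon':
     device  kbytes  retries user
1   android    6998        3  Jon
2       mac    6897        4  Jon
3       ios    1356        5  Jon
6   android    6343        8  Jon
9       mac    8506        2  Jon
10      win    6764        5  Jon
group by device, mean of retries:
         retries
device          
android      5.5
ios          5.0
mac          3.0
win          5.0
take first 2 rows:
         retries
device          
android      5.5
ios          5.0
add column retries_x4 = t['retries'] * 4:
         retries  retries_x4
device                      
android      5.5        22.0
ios          5.0        20.0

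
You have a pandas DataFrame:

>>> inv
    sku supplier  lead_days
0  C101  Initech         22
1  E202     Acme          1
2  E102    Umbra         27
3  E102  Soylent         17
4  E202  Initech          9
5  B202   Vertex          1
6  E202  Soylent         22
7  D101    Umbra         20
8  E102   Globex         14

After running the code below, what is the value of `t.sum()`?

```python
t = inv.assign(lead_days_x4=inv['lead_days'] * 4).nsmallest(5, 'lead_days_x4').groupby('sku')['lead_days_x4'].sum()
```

168

add column lead_days_x4 = inv['lead_days'] * 4:
    sku supplier  lead_days  lead_days_x4
0  C101  Initech         22            88
1  E202     Acme          1             4
2  E102    Umbra         27           108
3  E102  Soylent         17            68
4  E202  Initech          9            36
5  B202   Vertex          1             4
6  E202  Soylent         22            88
7  D101    Umbra         20            80
8  E102   Globex         14            56
take 5 rows with smallest lead_days_x4:
    sku supplier  lead_days  lead_days_x4
1  E202     Acme          1             4
5  B202   Vertex          1             4
4  E202  Initech          9            36
8  E102   Globex         14            56
3  E102  Soylent         17            68
group by sku, sum of lead_days_x4:
sku
B202      4
E102    124
E202     40
Name: lead_days_x4, dtype: int64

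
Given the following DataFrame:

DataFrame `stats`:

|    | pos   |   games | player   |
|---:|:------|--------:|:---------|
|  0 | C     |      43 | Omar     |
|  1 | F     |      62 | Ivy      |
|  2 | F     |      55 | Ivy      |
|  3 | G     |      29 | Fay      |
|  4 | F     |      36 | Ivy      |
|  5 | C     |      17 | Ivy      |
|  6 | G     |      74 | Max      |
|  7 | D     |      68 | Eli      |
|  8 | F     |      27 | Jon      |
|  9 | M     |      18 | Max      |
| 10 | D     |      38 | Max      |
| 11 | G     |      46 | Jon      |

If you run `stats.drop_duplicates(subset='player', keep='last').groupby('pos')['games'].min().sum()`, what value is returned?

84

drop duplicate player (keep=last):
   pos  games player
0    C     43   Omar
3    G     29    Fay
5    C     17    Ivy
7    D     68    Eli
10   D     38    Max
11   G     46    Jon
group by pos, min of games:
pos
C    17
D    38
G    29
Name: games, dtype: int64
So sum() = 84.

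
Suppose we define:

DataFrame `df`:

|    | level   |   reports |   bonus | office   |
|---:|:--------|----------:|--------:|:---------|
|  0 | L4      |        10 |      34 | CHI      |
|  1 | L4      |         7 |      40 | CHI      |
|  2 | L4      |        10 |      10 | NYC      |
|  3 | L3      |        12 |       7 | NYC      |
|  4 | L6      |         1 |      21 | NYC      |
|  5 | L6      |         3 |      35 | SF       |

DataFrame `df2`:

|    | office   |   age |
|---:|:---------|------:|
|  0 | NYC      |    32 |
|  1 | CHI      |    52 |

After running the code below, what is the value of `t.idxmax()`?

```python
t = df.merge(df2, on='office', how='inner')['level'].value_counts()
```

L4

merge on 'office' (how='inner') → 5 rows:
  level  reports  bonus office  age
0    L4       10     34    CHI   52
1    L4        7     40    CHI   52
2    L4       10     10    NYC   32
3    L3       12      7    NYC   32
4    L6        1     21    NYC   32
value_counts of level:
level
L4    3
L3    1
L6    1
Name: count, dtype: int64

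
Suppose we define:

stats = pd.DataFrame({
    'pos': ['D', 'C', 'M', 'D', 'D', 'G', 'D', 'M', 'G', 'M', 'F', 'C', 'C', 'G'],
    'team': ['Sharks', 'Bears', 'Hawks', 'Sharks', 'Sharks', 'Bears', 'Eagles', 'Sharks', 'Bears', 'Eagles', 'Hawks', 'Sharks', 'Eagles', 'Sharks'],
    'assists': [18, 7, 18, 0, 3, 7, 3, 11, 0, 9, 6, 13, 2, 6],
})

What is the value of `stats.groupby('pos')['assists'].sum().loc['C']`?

group by pos, sum of assists:
pos
C    22
D    24
F     6
G    13
M    38
Name: assists, dtype: int64
Reading off the value at index 'C', we get 22.

22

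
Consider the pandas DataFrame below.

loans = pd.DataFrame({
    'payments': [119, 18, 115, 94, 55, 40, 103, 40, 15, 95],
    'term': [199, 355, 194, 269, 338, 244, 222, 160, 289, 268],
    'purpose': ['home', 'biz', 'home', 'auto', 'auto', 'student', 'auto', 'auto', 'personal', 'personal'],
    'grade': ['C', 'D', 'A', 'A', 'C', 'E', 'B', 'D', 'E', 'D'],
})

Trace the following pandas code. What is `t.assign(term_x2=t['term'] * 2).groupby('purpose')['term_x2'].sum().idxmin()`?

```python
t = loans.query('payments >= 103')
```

auto

filter rows where payments >= 103:
   payments  term purpose grade
0       119   199    home     C
2       115   194    home     A
6       103   222    auto     B
add column term_x2 = t['term'] * 2:
   payments  term purpose grade  term_x2
0       119   199    home     C      398
2       115   194    home     A      388
6       103   222    auto     B      444
group by purpose, sum of term_x2:
purpose
auto    444
home    786
Name: term_x2, dtype: int64
Taking the label with the smallest value gives auto.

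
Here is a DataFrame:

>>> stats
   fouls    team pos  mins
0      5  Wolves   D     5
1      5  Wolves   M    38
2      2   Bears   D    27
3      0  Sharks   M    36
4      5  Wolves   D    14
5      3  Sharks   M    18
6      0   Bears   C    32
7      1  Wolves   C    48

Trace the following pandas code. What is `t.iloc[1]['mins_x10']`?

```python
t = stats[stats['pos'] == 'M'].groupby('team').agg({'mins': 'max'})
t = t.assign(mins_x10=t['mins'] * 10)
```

filter rows where pos == 'M':
   fouls    team pos  mins
1      5  Wolves   M    38
3      0  Sharks   M    36
5      3  Sharks   M    18
group by team, max of mins:
        mins
team        
Sharks    36
Wolves    38
add column mins_x10 = t['mins'] * 10:
        mins  mins_x10
team                  
Sharks    36       360
Wolves    38       380

380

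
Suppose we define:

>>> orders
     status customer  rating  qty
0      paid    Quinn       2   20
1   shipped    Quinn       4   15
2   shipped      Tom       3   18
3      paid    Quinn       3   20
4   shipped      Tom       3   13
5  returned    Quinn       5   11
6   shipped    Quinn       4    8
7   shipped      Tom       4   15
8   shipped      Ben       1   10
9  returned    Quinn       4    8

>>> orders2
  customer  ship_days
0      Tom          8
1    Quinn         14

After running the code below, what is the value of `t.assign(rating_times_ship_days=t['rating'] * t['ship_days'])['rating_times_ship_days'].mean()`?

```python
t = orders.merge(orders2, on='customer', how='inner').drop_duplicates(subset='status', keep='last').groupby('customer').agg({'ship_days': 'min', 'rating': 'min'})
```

37.0

merge on 'customer' (how='inner') → 9 rows:
     status customer  rating  qty  ship_days
0      paid    Quinn       2   20         14
1   shipped    Quinn       4   15         14
2   shipped      Tom       3   18          8
3      paid    Quinn       3   20         14
4   shipped      Tom       3   13          8
5  returned    Quinn       5   11         14
6   shipped    Quinn       4    8         14
7   shipped      Tom       4   15          8
8  returned    Quinn       4    8         14
drop duplicate status (keep=last):
     status customer  rating  qty  ship_days
3      paid    Quinn       3   20         14
7   shipped      Tom       4   15          8
8  returned    Quinn       4    8         14
group by customer: min(ship_days), min(rating):
          ship_days  rating
customer                   
Quinn            14       3
Tom               8       4
add column rating_times_ship_days = t['rating'] * t['ship_days']:
          ship_days  rating  rating_times_ship_days
customer                                           
Quinn            14       3                      42
Tom               8       4                      32
The mean of column 'rating_times_ship_days' is 37.0.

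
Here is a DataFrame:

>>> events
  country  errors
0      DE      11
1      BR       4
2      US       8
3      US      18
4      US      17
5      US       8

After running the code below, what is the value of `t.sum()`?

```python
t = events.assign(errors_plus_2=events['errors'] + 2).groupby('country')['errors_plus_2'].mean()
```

33.75

add column errors_plus_2 = events['errors'] + 2:
  country  errors  errors_plus_2
0      DE      11             13
1      BR       4              6
2      US       8             10
3      US      18             20
4      US      17             19
5      US       8             10
group by country, mean of errors_plus_2:
country
BR     6.00
DE    13.00
US    14.75
Name: errors_plus_2, dtype: float64
Reading off the sum of the resulting series, we get 33.75.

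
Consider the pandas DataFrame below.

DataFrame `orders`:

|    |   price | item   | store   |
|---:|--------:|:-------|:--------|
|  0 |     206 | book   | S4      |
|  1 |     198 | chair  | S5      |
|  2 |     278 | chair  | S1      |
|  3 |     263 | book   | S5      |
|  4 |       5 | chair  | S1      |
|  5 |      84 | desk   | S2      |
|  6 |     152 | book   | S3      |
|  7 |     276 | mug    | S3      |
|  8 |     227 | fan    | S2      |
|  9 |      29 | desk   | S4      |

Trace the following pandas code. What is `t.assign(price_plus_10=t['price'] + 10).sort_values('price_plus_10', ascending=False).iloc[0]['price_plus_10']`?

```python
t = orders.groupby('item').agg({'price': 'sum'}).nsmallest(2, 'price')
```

237

group by item, sum of price:
       price
item        
book     621
chair    481
desk     113
fan      227
mug      276
take 2 rows with smallest price:
      price
item       
desk    113
fan     227
add column price_plus_10 = t['price'] + 10:
      price  price_plus_10
item                      
desk    113            123
fan     227            237
sort by price_plus_10 descending:
      price  price_plus_10
item                      
fan     227            237
desk    113            123
Finally, value at position 0, column 'price_plus_10' = 237.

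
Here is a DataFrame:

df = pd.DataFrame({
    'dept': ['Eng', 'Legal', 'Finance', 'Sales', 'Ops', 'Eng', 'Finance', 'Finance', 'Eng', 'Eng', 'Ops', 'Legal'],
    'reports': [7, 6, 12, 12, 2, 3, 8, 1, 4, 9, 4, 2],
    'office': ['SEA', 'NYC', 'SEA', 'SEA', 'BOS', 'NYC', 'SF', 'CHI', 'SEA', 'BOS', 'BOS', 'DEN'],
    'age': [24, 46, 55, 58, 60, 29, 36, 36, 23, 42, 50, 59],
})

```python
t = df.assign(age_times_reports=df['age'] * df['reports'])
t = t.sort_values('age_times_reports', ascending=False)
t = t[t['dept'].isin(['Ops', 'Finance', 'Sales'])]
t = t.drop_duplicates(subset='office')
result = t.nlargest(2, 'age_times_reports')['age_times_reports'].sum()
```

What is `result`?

add column age_times_reports = df['age'] * df['reports']:
       dept  reports office  age  age_times_reports
0       Eng        7    SEA   24                168
1     Legal        6    NYC   46                276
2   Finance       12    SEA   55                660
3     Sales       12    SEA   58                696
4       Ops        2    BOS   60                120
5       Eng        3    NYC   29                 87
6   Finance        8     SF   36                288
7   Finance        1    CHI   36                 36
8       Eng        4    SEA   23                 92
9       Eng        9    BOS   42                378
10      Ops        4    BOS   50                200
11    Legal        2    DEN   59                118
sort by age_times_reports descending:
       dept  reports office  age  age_times_reports
3     Sales       12    SEA   58                696
2   Finance       12    SEA   55                660
9       Eng        9    BOS   42                378
6   Finance        8     SF   36                288
1     Legal        6    NYC   46                276
10      Ops        4    BOS   50                200
0       Eng        7    SEA   24                168
4       Ops        2    BOS   60                120
11    Legal        2    DEN   59                118
8       Eng        4    SEA   23                 92
5       Eng        3    NYC   29                 87
7   Finance        1    CHI   36                 36
filter rows where dept in ['Ops', 'Finance', 'Sales']:
       dept  reports office  age  age_times_reports
3     Sales       12    SEA   58                696
2   Finance       12    SEA   55                660
6   Finance        8     SF   36                288
10      Ops        4    BOS   50                200
4       Ops        2    BOS   60                120
7   Finance        1    CHI   36                 36
drop duplicate office (keep=first):
       dept  reports office  age  age_times_reports
3     Sales       12    SEA   58                696
6   Finance        8     SF   36                288
10      Ops        4    BOS   50                200
7   Finance        1    CHI   36                 36
take 2 rows with largest age_times_reports:
      dept  reports office  age  age_times_reports
3    Sales       12    SEA   58                696
6  Finance        8     SF   36                288
Then the sum of column 'age_times_reports': 984

984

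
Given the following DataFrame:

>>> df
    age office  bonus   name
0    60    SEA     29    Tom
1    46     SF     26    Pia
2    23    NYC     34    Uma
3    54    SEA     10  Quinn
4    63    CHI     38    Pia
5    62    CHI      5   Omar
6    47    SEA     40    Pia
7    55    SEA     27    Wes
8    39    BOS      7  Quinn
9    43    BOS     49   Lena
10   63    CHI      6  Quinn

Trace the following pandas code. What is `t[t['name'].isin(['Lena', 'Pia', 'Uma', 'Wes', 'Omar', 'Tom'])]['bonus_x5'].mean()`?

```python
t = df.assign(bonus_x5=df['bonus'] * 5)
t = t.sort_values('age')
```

155.0

add column bonus_x5 = df['bonus'] * 5:
    age office  bonus   name  bonus_x5
0    60    SEA     29    Tom       145
1    46     SF     26    Pia       130
2    23    NYC     34    Uma       170
3    54    SEA     10  Quinn        50
4    63    CHI     38    Pia       190
5    62    CHI      5   Omar        25
6    47    SEA     40    Pia       200
7    55    SEA     27    Wes       135
8    39    BOS      7  Quinn        35
9    43    BOS     49   Lena       245
10   63    CHI      6  Quinn        30
sort by age:
    age office  bonus   name  bonus_x5
2    23    NYC     34    Uma       170
8    39    BOS      7  Quinn        35
9    43    BOS     49   Lena       245
1    46     SF     26    Pia       130
6    47    SEA     40    Pia       200
3    54    SEA     10  Quinn        50
7    55    SEA     27    Wes       135
0    60    SEA     29    Tom       145
5    62    CHI      5   Omar        25
4    63    CHI     38    Pia       190
10   63    CHI      6  Quinn        30
filter rows where name in ['Lena', 'Pia', 'Uma', 'Wes', 'Omar', 'Tom']:
   age office  bonus  name  bonus_x5
2   23    NYC     34   Uma       170
9   43    BOS     49  Lena       245
1   46     SF     26   Pia       130
6   47    SEA     40   Pia       200
7   55    SEA     27   Wes       135
0   60    SEA     29   Tom       145
5   62    CHI      5  Omar        25
4   63    CHI     38   Pia       190
mean of column 'bonus_x5' → 155.0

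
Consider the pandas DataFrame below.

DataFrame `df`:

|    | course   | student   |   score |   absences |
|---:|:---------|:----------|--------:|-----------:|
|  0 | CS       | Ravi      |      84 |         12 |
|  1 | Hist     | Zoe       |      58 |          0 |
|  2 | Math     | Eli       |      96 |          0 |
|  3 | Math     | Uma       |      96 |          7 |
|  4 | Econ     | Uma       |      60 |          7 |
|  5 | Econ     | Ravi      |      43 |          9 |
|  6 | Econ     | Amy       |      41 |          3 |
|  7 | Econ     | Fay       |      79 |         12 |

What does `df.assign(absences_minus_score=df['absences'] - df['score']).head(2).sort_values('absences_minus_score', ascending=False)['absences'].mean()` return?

add column absences_minus_score = df['absences'] - df['score']:
  course student  score  absences  absences_minus_score
0     CS    Ravi     84        12                   -72
1   Hist     Zoe     58         0                   -58
2   Math     Eli     96         0                   -96
3   Math     Uma     96         7                   -89
4   Econ     Uma     60         7                   -53
5   Econ    Ravi     43         9                   -34
6   Econ     Amy     41         3                   -38
7   Econ     Fay     79        12                   -67
take first 2 rows:
  course student  score  absences  absences_minus_score
0     CS    Ravi     84        12                   -72
1   Hist     Zoe     58         0                   -58
sort by absences_minus_score descending:
  course student  score  absences  absences_minus_score
1   Hist     Zoe     58         0                   -58
0     CS    Ravi     84        12                   -72
The mean of column 'absences' is 6.0.

6.0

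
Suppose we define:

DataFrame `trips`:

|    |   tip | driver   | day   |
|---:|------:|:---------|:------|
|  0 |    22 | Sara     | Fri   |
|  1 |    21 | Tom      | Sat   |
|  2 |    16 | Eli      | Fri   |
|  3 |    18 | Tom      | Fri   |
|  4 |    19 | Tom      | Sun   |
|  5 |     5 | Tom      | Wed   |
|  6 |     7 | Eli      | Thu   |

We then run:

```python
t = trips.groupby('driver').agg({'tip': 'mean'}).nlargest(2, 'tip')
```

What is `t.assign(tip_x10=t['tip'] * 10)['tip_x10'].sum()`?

group by driver, mean of tip:
          tip
driver       
Eli     11.50
Sara    22.00
Tom     15.75
take 2 rows with largest tip:
          tip
driver       
Sara    22.00
Tom     15.75
add column tip_x10 = t['tip'] * 10:
          tip  tip_x10
driver                
Sara    22.00    220.0
Tom     15.75    157.5
Then the sum of column 'tip_x10': 377.5

377.5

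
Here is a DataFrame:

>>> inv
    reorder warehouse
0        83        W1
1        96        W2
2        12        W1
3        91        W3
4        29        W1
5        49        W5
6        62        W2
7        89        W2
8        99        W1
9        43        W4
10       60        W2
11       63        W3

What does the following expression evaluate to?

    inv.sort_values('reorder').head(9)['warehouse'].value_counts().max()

3

sort by reorder:
    reorder warehouse
2        12        W1
4        29        W1
9        43        W4
5        49        W5
10       60        W2
6        62        W2
11       63        W3
0        83        W1
7        89        W2
3        91        W3
1        96        W2
8        99        W1
take first 9 rows:
    reorder warehouse
2        12        W1
4        29        W1
9        43        W4
5        49        W5
10       60        W2
6        62        W2
11       63        W3
0        83        W1
7        89        W2
value_counts of warehouse:
warehouse
W1    3
W2    3
W4    1
W5    1
W3    1
Name: count, dtype: int64
max of the resulting series → 3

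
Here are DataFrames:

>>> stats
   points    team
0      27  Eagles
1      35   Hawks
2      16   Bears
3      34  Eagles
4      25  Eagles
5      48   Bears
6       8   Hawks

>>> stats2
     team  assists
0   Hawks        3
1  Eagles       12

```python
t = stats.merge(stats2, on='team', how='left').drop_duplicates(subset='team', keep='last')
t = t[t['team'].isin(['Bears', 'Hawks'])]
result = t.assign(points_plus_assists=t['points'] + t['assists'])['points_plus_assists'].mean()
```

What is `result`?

11.0

merge on 'team' (how='left') → 7 rows:
   points    team  assists
0      27  Eagles     12.0
1      35   Hawks      3.0
2      16   Bears      NaN
3      34  Eagles     12.0
4      25  Eagles     12.0
5      48   Bears      NaN
6       8   Hawks      3.0
drop duplicate team (keep=last):
   points    team  assists
4      25  Eagles     12.0
5      48   Bears      NaN
6       8   Hawks      3.0
filter rows where team in ['Bears', 'Hawks']:
   points   team  assists
5      48  Bears      NaN
6       8  Hawks      3.0
add column points_plus_assists = t['points'] + t['assists']:
   points   team  assists  points_plus_assists
5      48  Bears      NaN                  NaN
6       8  Hawks      3.0                 11.0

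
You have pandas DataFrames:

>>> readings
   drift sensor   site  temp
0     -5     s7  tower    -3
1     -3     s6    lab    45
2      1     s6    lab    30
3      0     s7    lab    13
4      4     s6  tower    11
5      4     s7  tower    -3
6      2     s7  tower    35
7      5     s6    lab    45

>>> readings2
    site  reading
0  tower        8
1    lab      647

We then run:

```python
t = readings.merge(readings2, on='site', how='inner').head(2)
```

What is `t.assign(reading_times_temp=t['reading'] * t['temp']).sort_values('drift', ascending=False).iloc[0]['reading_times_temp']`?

29115

merge on 'site' (how='inner') → 8 rows:
   drift sensor   site  temp  reading
0     -5     s7  tower    -3        8
1     -3     s6    lab    45      647
2      1     s6    lab    30      647
3      0     s7    lab    13      647
4      4     s6  tower    11        8
5      4     s7  tower    -3        8
6      2     s7  tower    35        8
7      5     s6    lab    45      647
take first 2 rows:
   drift sensor   site  temp  reading
0     -5     s7  tower    -3        8
1     -3     s6    lab    45      647
add column reading_times_temp = t['reading'] * t['temp']:
   drift sensor   site  temp  reading  reading_times_temp
0     -5     s7  tower    -3        8                 -24
1     -3     s6    lab    45      647               29115
sort by drift descending:
   drift sensor   site  temp  reading  reading_times_temp
1     -3     s6    lab    45      647               29115
0     -5     s7  tower    -3        8                 -24
Reading off the value at position 0, column 'reading_times_temp', we get 29115.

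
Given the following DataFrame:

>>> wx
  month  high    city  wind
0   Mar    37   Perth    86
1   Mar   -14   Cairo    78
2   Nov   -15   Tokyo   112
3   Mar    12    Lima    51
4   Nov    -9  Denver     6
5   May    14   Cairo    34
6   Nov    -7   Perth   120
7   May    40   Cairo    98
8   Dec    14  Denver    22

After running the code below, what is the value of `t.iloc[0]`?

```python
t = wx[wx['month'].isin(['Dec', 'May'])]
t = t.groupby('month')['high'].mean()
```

14.0

filter rows where month in ['Dec', 'May']:
  month  high    city  wind
5   May    14   Cairo    34
7   May    40   Cairo    98
8   Dec    14  Denver    22
group by month, mean of high:
month
Dec    14.0
May    27.0
Name: high, dtype: float64
Taking the value at position 0 gives 14.0.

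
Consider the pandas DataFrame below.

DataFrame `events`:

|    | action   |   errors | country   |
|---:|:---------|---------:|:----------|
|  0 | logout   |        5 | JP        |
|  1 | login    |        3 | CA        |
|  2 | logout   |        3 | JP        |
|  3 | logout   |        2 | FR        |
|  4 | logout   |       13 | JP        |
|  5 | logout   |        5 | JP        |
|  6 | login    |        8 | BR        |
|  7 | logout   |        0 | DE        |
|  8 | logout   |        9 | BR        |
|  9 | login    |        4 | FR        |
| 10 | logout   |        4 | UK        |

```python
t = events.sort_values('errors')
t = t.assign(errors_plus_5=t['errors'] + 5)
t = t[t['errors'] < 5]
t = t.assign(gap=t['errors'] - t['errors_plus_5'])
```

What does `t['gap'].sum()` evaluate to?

sort by errors:
    action  errors country
7   logout       0      DE
3   logout       2      FR
1    login       3      CA
2   logout       3      JP
9    login       4      FR
10  logout       4      UK
0   logout       5      JP
5   logout       5      JP
6    login       8      BR
8   logout       9      BR
4   logout      13      JP
add column errors_plus_5 = t['errors'] + 5:
    action  errors country  errors_plus_5
7   logout       0      DE              5
3   logout       2      FR              7
1    login       3      CA              8
2   logout       3      JP              8
9    login       4      FR              9
10  logout       4      UK              9
0   logout       5      JP             10
5   logout       5      JP             10
6    login       8      BR             13
8   logout       9      BR             14
4   logout      13      JP             18
filter rows where errors < 5:
    action  errors country  errors_plus_5
7   logout       0      DE              5
3   logout       2      FR              7
1    login       3      CA              8
2   logout       3      JP              8
9    login       4      FR              9
10  logout       4      UK              9
add column gap = t['errors'] - t['errors_plus_5']:
    action  errors country  errors_plus_5  gap
7   logout       0      DE              5   -5
3   logout       2      FR              7   -5
1    login       3      CA              8   -5
2   logout       3      JP              8   -5
9    login       4      FR              9   -5
10  logout       4      UK              9   -5
So sum() = -30.

-30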